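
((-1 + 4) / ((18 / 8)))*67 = 268 / 3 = 89.33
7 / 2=3.50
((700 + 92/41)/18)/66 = 0.59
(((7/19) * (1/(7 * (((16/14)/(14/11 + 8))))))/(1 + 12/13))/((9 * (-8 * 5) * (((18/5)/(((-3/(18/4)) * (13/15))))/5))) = 20111/40629600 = 0.00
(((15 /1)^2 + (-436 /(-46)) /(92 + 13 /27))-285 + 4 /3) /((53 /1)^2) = -10090198 /483971037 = -0.02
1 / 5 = 0.20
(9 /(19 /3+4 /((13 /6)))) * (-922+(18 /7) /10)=-11323611 /11165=-1014.21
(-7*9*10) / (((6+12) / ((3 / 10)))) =-21 / 2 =-10.50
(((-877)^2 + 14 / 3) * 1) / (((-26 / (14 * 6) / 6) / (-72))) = 13955161248 / 13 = 1073473942.15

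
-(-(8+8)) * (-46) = -736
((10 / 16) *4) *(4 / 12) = 5 / 6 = 0.83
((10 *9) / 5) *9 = 162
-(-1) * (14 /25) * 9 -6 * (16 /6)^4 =-201398 /675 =-298.37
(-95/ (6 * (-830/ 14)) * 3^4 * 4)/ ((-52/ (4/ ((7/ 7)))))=-7182/ 1079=-6.66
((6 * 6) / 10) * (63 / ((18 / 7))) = 441 / 5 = 88.20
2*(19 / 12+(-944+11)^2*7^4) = 25080529087 / 6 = 4180088181.17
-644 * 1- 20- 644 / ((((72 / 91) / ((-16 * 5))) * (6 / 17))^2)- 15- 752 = -38531708099 / 729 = -52855566.67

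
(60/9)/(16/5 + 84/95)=475/291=1.63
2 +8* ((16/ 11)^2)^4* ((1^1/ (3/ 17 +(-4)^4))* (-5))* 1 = -210702381554/ 186706585351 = -1.13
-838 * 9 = -7542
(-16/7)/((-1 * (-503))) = -16/3521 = -0.00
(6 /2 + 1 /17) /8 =0.38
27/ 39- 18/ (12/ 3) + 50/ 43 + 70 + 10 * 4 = 120023/ 1118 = 107.36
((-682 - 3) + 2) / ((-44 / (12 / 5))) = 2049 / 55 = 37.25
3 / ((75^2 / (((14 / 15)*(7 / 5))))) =98 / 140625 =0.00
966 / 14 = 69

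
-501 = -501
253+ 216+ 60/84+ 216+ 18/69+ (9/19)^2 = 39882603/58121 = 686.20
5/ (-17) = -5/ 17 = -0.29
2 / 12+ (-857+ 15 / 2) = -2548 / 3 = -849.33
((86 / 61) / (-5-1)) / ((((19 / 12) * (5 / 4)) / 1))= -688 / 5795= -0.12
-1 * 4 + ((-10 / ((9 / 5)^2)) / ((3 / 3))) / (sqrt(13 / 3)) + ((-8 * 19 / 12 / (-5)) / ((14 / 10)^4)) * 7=634 / 1029-250 * sqrt(39) / 1053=-0.87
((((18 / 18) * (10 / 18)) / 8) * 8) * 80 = 44.44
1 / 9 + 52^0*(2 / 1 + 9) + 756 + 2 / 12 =13811 / 18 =767.28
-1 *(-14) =14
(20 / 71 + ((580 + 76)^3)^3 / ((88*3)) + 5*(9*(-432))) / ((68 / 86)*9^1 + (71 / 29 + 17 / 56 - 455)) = -13943037537941864571853134957344 / 72830864007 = -191444077013857147606.49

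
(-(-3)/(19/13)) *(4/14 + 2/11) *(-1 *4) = -5616/1463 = -3.84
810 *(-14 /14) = -810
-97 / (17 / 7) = -679 / 17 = -39.94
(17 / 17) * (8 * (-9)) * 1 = -72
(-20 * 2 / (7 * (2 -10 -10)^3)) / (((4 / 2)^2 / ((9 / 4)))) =5 / 9072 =0.00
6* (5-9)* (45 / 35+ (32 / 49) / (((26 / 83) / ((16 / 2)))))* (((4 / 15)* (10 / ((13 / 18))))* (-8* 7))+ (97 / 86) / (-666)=6040251699137 / 67757508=89145.13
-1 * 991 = -991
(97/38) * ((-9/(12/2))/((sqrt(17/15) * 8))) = -291 * sqrt(255)/10336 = -0.45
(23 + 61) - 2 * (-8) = 100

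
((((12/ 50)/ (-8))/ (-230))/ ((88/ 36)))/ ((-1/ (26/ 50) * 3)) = -117/ 12650000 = -0.00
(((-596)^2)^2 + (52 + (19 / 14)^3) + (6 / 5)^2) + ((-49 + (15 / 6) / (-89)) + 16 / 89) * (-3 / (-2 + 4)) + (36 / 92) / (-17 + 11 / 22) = 194903520130931169853 / 1544666200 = 126178406785.19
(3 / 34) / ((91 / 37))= 111 / 3094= 0.04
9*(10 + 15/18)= 195/2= 97.50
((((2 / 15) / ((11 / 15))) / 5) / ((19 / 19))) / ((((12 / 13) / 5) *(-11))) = -13 / 726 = -0.02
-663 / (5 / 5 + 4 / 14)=-1547 / 3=-515.67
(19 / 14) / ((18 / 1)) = 19 / 252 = 0.08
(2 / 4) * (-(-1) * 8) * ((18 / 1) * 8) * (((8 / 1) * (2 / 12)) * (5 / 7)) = 3840 / 7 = 548.57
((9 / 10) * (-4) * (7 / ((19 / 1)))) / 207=-0.01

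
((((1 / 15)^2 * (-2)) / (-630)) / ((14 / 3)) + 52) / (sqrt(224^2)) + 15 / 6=202419001 / 74088000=2.73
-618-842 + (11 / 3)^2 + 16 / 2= -12947 / 9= -1438.56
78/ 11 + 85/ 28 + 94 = 32071/ 308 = 104.13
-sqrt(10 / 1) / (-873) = 0.00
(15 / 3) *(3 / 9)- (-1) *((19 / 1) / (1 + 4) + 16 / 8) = 112 / 15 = 7.47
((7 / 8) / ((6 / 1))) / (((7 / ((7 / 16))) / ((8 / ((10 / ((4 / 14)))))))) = 1 / 480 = 0.00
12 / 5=2.40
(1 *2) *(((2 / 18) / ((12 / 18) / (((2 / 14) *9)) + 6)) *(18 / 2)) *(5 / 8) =135 / 704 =0.19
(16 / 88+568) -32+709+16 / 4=13741 / 11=1249.18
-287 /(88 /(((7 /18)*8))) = -2009 /198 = -10.15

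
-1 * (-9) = 9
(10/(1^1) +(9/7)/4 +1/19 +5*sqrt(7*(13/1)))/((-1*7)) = -5*sqrt(91)/7 - 5519/3724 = -8.30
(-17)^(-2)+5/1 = 1446/289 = 5.00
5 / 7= 0.71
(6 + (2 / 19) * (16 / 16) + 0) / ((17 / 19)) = 116 / 17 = 6.82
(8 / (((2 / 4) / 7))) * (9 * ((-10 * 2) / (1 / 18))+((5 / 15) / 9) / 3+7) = -29329664 / 81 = -362094.62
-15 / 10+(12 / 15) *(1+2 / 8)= -1 / 2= -0.50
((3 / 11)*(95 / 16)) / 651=95 / 38192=0.00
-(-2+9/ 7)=0.71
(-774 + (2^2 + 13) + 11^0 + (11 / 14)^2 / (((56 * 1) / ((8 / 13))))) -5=-13573075 / 17836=-760.99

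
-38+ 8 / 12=-37.33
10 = 10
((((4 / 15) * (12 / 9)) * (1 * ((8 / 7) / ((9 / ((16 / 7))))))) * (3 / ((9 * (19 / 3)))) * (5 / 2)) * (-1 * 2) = -2048 / 75411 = -0.03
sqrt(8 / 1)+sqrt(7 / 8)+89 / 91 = sqrt(14) / 4+89 / 91+2 * sqrt(2) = 4.74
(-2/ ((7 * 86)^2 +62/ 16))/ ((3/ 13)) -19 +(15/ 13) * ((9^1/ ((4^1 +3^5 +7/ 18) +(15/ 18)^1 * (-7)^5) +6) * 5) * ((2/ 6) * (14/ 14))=-104488152657487/ 14001161469282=-7.46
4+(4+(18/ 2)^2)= 89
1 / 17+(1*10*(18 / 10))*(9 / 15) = 923 / 85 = 10.86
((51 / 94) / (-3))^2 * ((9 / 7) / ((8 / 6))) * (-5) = -39015 / 247408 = -0.16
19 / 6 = 3.17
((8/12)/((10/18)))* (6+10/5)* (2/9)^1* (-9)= -96/5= -19.20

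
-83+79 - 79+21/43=-3548/43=-82.51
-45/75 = -3/5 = -0.60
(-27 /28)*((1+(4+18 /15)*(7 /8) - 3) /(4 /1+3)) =-1377 /3920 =-0.35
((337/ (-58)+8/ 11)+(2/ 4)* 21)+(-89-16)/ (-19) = 10.94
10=10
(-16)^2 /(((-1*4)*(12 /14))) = -74.67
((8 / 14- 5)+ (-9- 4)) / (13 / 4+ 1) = -488 / 119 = -4.10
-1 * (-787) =787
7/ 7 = 1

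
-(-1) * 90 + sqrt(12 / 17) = 2 * sqrt(51) / 17 + 90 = 90.84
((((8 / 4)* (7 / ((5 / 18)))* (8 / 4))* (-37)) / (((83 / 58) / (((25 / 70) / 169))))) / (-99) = 8584 / 154297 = 0.06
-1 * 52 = -52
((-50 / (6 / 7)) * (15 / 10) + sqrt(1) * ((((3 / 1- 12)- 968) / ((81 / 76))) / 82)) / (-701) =655427 / 4656042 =0.14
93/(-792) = -31/264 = -0.12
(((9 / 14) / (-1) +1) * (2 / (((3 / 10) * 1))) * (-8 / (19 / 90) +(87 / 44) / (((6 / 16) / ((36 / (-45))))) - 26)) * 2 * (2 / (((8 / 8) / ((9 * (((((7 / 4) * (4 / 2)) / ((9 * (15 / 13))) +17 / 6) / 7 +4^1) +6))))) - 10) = -1775274224 / 30723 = -57783.23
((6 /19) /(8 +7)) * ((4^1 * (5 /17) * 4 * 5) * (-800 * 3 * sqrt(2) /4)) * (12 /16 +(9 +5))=-1416000 * sqrt(2) /323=-6199.77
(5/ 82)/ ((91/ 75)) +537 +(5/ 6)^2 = 72227717/ 134316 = 537.74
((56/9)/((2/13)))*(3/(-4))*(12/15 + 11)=-5369/15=-357.93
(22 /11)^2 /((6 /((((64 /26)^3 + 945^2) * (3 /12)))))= 1962008693 /13182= 148839.99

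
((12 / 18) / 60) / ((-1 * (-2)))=1 / 180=0.01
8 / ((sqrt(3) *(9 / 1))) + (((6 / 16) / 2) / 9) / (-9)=-1 / 432 + 8 *sqrt(3) / 27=0.51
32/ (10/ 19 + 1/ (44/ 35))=26752/ 1105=24.21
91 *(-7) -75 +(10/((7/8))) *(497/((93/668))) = 3728024/93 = 40086.28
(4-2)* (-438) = -876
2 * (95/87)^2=18050/7569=2.38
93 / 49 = 1.90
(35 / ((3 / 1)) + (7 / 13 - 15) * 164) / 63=-92041 / 2457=-37.46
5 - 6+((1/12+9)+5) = 157/12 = 13.08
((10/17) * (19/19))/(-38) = -0.02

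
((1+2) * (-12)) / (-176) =9 / 44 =0.20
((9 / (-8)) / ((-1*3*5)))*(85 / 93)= 17 / 248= 0.07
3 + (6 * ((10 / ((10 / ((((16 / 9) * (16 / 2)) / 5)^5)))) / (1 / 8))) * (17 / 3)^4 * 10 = 91832313652834921 / 996451875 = 92159306.39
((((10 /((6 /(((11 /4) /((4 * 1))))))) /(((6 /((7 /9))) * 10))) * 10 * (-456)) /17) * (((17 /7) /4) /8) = -1045 /3456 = -0.30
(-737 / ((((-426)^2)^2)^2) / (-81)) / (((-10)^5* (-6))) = 737 / 52712433008452373237913600000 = 0.00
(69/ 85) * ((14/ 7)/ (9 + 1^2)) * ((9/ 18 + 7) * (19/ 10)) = 3933/ 1700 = 2.31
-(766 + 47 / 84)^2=-4146200881 / 7056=-587613.50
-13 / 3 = -4.33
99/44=9/4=2.25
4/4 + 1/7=1.14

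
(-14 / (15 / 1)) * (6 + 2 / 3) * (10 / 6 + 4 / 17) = -11.83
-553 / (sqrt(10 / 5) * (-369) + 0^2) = 1.06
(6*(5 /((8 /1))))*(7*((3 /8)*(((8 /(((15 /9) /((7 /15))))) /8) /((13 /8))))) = 441 /260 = 1.70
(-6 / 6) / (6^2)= -1 / 36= -0.03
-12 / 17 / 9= -4 / 51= -0.08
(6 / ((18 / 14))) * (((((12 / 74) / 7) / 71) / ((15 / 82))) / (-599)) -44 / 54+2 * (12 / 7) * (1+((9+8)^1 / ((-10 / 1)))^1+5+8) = 61498359322 / 1487026485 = 41.36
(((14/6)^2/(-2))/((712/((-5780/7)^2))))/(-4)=2088025/3204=651.69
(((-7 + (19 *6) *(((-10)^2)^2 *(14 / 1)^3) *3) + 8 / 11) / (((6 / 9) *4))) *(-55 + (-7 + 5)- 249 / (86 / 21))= -285222500449353 / 688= -414567587862.43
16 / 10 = 8 / 5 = 1.60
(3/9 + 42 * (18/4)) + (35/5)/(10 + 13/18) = 110002/579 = 189.99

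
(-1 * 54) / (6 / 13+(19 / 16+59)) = -3744 / 4205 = -0.89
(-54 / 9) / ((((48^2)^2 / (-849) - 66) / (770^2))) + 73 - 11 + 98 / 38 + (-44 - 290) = 9499619 / 32357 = 293.59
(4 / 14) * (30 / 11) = 60 / 77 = 0.78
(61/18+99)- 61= 745/18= 41.39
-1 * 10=-10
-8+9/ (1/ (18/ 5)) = 122/ 5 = 24.40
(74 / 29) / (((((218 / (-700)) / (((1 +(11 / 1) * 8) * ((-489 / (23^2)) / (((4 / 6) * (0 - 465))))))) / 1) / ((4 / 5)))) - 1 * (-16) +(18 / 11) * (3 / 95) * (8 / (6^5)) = 13904785905959 / 975058465590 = 14.26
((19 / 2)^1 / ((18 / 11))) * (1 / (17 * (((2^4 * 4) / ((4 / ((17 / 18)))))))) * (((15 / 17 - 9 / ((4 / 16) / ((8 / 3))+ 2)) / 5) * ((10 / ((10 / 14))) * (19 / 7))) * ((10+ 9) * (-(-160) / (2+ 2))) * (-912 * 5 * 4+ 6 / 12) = 8133474.05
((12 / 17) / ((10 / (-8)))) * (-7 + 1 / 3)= 64 / 17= 3.76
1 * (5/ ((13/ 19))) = 95/ 13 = 7.31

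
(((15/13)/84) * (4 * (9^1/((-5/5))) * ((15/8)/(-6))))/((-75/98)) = -21/104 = -0.20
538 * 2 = 1076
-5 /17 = -0.29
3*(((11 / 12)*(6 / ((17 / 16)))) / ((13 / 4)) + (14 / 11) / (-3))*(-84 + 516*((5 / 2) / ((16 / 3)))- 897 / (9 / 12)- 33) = -3319319 / 884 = -3754.89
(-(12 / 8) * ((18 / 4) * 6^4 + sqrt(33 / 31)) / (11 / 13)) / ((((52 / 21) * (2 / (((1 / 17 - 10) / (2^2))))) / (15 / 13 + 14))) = 161343 * sqrt(1023) / 371008 + 117619047 / 1496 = 78636.27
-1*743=-743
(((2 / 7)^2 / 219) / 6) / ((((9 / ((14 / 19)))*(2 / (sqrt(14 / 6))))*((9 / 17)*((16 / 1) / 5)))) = 85*sqrt(21) / 169868664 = 0.00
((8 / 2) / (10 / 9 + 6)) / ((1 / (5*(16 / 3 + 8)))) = 75 / 2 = 37.50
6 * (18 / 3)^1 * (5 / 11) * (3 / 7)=540 / 77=7.01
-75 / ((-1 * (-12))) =-25 / 4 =-6.25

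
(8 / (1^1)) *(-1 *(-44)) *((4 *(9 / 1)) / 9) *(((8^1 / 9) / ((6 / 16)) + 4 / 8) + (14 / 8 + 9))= 19177.48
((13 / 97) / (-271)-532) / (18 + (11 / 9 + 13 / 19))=-2391383187 / 89480948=-26.73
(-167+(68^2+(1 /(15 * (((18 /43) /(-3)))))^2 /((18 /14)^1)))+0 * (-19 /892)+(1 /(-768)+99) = 21257295877 /4665600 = 4556.18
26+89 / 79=27.13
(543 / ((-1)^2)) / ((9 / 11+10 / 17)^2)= 18988167 / 69169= 274.52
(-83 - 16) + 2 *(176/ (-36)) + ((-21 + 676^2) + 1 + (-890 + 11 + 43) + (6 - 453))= 4100078/ 9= 455564.22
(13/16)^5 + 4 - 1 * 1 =3517021/1048576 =3.35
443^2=196249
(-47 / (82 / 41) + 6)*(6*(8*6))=-5040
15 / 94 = 0.16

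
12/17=0.71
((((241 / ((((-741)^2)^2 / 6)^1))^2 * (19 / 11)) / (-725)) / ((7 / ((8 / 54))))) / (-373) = 929296 / 298848362937966379024103942325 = 0.00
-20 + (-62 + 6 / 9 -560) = -1924 / 3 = -641.33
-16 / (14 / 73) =-584 / 7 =-83.43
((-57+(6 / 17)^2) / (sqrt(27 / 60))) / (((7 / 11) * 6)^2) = -662959 * sqrt(5) / 254898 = -5.82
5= 5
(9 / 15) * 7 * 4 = 84 / 5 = 16.80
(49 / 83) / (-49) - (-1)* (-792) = -792.01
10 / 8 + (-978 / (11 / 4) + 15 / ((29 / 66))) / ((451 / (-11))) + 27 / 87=491863 / 52316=9.40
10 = 10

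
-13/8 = -1.62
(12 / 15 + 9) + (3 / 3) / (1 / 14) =23.80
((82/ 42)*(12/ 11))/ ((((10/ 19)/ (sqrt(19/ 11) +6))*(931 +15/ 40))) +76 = 12464*sqrt(209)/ 31554985 +218091044/ 2868635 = 76.03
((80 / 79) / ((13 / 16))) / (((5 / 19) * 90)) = 2432 / 46215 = 0.05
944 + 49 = 993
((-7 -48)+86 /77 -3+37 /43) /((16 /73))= -13540843 /52976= -255.60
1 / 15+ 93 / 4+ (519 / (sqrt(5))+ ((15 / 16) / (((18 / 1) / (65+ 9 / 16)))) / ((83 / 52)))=1352223 / 53120+ 519 * sqrt(5) / 5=257.56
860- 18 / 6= 857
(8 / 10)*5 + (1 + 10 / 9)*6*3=42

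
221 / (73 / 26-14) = -5746 / 291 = -19.75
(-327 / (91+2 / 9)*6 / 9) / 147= -654 / 40229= -0.02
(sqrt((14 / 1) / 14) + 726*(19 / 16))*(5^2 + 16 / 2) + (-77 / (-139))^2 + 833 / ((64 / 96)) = 4595759813 / 154568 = 29732.93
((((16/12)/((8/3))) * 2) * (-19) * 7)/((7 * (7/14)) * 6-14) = -19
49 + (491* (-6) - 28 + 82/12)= -17509/6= -2918.17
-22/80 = -11/40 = -0.28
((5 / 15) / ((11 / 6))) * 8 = 16 / 11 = 1.45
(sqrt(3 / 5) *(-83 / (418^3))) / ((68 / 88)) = -83 *sqrt(15) / 282179260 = -0.00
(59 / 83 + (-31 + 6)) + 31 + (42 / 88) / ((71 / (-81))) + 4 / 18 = 14908549 / 2333628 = 6.39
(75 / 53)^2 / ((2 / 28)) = 78750 / 2809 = 28.03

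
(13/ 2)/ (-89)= -13/ 178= -0.07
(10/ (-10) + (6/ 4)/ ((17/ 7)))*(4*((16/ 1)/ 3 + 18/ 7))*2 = -8632/ 357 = -24.18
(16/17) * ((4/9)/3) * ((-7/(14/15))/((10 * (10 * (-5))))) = 8/3825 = 0.00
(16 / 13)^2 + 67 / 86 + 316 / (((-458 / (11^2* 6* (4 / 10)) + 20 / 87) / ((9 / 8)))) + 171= -12446997951 / 137418970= -90.58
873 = 873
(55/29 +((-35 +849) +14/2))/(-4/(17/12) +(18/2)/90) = -4056880/13427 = -302.14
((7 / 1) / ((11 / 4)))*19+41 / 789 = 420199 / 8679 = 48.42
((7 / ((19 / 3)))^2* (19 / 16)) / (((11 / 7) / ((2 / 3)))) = 1029 / 1672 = 0.62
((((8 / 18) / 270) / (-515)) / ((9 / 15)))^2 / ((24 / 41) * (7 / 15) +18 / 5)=82 / 11191544274465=0.00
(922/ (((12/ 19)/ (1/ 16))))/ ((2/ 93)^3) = 2348454321/ 256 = 9173649.69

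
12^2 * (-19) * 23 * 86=-5411808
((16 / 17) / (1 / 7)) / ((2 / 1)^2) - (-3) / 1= 79 / 17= 4.65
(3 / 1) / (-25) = -3 / 25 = -0.12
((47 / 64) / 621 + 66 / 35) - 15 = -18240851 / 1391040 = -13.11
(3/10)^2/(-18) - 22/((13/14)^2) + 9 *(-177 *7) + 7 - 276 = -11445.52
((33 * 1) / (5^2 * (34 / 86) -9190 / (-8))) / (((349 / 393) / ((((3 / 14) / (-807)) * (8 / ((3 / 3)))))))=-8922672 / 130963525595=-0.00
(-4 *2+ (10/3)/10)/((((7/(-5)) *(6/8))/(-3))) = -460/21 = -21.90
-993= -993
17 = 17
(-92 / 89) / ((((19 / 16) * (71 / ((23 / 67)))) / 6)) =-203136 / 8044087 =-0.03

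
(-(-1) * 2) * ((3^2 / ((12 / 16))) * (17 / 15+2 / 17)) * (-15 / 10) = -3828 / 85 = -45.04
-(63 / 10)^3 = -250047 / 1000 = -250.05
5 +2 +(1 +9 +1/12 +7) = 289/12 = 24.08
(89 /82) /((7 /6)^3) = 9612 /14063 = 0.68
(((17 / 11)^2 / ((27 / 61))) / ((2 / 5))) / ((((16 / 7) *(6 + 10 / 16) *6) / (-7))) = -1.04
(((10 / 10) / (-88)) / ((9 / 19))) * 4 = -19 / 198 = -0.10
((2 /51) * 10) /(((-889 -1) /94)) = -188 /4539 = -0.04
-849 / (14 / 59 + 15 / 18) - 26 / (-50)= -7508723 / 9475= -792.48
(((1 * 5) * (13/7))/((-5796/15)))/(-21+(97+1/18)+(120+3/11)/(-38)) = -203775/618078356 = -0.00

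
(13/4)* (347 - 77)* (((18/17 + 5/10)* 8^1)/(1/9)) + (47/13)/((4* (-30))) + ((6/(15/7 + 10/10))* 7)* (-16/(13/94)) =28279444891/291720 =96940.37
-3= -3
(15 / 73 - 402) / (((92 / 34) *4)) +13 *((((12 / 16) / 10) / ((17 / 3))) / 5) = -37.09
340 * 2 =680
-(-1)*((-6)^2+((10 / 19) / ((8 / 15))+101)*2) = 9119 / 38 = 239.97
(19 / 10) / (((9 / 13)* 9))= 247 / 810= 0.30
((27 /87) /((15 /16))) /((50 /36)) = 864 /3625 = 0.24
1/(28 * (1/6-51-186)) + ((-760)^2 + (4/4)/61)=700937258111/1213534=577600.02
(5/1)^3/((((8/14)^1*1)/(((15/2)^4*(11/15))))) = 32484375/64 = 507568.36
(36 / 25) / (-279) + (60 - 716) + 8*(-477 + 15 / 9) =-10366412 / 2325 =-4458.67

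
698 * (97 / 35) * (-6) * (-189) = 10968372 / 5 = 2193674.40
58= 58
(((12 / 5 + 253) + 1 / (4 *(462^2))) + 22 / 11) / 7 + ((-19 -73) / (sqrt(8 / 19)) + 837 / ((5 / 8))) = 41116998389 / 29882160 -23 *sqrt(38) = 1234.19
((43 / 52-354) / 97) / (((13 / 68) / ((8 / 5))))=-499528 / 16393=-30.47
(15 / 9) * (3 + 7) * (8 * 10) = 4000 / 3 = 1333.33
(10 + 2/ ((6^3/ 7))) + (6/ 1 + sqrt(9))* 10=10807/ 108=100.06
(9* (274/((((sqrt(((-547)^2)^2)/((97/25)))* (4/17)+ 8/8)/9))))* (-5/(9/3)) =-20332170/9974183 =-2.04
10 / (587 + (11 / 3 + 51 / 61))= 366 / 21649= 0.02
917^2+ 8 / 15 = 12613343 / 15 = 840889.53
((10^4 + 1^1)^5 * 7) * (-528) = -369784836963696184803696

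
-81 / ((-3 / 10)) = 270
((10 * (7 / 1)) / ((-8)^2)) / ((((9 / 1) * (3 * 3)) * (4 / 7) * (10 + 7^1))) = 0.00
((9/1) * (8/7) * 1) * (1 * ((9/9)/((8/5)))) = 45/7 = 6.43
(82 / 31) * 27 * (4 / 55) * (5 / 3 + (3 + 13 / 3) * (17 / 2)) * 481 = 272623104 / 1705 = 159896.25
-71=-71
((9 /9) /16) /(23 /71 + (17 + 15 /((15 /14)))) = 71 /35584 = 0.00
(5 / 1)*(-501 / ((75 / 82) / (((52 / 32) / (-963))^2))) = -1157143 / 148379040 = -0.01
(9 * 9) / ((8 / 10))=405 / 4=101.25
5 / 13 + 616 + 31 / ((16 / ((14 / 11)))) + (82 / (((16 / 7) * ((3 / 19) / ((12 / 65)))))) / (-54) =95455309 / 154440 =618.07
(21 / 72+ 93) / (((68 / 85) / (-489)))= -1824785 / 32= -57024.53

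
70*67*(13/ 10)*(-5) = -30485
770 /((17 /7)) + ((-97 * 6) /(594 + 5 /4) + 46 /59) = 756708768 /2388143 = 316.86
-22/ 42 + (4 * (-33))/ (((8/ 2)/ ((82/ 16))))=-28501/ 168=-169.65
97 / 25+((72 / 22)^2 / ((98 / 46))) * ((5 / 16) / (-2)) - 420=-123591649 / 296450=-416.91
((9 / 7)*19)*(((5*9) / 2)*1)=7695 / 14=549.64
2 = 2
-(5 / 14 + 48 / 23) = -787 / 322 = -2.44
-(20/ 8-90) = 87.50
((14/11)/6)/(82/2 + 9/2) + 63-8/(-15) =136289/2145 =63.54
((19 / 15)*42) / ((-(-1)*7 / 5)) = 38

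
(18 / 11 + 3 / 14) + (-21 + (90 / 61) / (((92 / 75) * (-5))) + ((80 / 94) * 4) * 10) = 74398183 / 5077457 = 14.65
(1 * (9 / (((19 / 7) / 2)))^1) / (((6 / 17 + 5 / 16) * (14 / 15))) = 36720 / 3439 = 10.68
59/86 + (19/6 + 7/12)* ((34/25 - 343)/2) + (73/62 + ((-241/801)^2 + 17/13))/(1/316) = 77388849078013/444732149160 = 174.01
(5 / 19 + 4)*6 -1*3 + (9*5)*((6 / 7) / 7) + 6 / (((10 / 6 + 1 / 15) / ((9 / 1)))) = 717018 / 12103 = 59.24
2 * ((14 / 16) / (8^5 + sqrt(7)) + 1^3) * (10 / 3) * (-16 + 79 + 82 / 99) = 12336646763620 / 28991029059 - 221165 * sqrt(7) / 637802639298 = 425.53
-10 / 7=-1.43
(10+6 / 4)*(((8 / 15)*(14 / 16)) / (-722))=-161 / 21660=-0.01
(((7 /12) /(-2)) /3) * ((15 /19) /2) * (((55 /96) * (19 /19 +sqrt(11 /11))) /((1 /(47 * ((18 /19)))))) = -90475 /46208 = -1.96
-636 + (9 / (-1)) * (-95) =219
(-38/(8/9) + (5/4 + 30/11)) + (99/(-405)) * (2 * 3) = -13279/330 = -40.24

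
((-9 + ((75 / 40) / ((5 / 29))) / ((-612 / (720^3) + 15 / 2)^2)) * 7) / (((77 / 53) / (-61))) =15650812473082539003 / 6046614956160289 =2588.36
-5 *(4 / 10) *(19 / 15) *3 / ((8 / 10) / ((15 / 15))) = -19 / 2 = -9.50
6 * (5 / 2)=15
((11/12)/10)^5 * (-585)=-2093663/552960000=-0.00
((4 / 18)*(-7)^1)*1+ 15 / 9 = 1 / 9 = 0.11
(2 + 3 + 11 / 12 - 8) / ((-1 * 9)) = 25 / 108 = 0.23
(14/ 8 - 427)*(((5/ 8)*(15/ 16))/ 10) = -25515/ 1024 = -24.92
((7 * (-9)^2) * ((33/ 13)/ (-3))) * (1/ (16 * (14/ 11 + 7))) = -9801/ 2704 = -3.62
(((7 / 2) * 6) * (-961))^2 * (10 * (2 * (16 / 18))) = 7240404640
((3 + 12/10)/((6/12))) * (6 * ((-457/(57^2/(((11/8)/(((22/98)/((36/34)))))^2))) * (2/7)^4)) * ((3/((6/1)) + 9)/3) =-172746/27455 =-6.29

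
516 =516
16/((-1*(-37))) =16/37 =0.43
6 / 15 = 2 / 5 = 0.40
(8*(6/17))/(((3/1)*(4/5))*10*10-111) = 16/731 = 0.02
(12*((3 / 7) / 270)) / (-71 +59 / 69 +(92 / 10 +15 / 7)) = -46 / 142007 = -0.00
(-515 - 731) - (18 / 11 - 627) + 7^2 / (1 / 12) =-359 / 11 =-32.64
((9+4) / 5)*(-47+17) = -78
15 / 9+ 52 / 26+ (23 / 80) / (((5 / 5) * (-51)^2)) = 762983 / 208080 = 3.67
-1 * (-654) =654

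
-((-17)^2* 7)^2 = -4092529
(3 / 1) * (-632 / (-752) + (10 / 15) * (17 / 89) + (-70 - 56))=-3138059 / 8366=-375.10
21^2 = 441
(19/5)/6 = 19/30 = 0.63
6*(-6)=-36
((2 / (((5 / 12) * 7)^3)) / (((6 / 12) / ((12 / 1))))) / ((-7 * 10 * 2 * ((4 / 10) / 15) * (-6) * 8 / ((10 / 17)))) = 1296 / 204085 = 0.01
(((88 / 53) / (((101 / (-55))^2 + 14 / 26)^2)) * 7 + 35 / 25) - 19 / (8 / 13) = -89984980166483 / 3133724235080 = -28.72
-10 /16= -0.62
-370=-370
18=18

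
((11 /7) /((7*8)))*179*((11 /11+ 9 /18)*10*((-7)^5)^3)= -2861616922370745 /8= -357702115296343.12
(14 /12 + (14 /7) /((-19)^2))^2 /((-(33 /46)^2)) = -3410209609 /1277276121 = -2.67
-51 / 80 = -0.64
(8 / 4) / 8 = 1 / 4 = 0.25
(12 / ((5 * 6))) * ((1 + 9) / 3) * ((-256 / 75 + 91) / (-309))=-26276 / 69525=-0.38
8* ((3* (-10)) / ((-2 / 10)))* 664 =796800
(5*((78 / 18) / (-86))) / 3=-65 / 774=-0.08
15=15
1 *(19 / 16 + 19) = 20.19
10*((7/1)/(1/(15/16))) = 65.62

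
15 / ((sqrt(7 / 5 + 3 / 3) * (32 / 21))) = 105 * sqrt(15) / 64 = 6.35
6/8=3/4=0.75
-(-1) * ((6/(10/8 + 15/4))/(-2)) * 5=-3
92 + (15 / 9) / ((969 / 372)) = 92.64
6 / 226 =0.03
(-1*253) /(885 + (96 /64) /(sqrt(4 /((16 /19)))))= -1418065 /4960422 + 253*sqrt(19) /4960422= -0.29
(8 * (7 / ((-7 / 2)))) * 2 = -32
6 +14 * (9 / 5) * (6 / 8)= 249 / 10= 24.90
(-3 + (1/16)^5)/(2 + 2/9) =-28311543/20971520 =-1.35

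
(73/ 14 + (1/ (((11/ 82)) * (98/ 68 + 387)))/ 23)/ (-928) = -243959115/ 43411092032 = -0.01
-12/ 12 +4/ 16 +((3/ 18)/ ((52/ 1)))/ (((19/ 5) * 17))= -75577/ 100776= -0.75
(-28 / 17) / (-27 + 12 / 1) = 28 / 255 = 0.11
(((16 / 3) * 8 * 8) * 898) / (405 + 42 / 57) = 755.46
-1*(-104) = 104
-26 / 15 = -1.73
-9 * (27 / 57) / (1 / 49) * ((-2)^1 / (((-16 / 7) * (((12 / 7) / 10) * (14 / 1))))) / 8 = -46305 / 4864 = -9.52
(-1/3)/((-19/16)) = 16/57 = 0.28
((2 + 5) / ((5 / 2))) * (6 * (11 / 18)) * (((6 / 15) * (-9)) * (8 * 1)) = -7392 / 25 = -295.68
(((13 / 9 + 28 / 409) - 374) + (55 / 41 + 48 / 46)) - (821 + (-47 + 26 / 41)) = -3973589186 / 3471183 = -1144.74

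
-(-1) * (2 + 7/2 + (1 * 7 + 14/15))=403/30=13.43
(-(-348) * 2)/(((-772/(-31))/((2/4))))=2697/193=13.97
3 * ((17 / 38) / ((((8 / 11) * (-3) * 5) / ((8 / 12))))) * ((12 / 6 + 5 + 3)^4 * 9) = -140250 / 19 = -7381.58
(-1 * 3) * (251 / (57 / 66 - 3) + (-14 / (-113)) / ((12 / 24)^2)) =1864062 / 5311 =350.98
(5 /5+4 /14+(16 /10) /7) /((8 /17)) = 901 /280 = 3.22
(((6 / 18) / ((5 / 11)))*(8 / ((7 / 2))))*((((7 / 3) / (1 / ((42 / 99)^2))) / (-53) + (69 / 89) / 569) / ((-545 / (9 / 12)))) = 230128132 / 15205445137575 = 0.00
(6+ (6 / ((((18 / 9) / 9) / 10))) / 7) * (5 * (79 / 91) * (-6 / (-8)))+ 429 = 28131 / 49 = 574.10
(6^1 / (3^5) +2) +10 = 974 / 81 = 12.02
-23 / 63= -0.37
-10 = -10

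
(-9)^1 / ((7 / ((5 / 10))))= -9 / 14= -0.64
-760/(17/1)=-760/17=-44.71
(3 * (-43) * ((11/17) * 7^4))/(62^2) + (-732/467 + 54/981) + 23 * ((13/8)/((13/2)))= -39832879033/831602311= -47.90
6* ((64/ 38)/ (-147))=-64/ 931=-0.07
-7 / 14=-1 / 2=-0.50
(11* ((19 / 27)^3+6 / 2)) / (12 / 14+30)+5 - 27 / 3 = -2982799 / 1062882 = -2.81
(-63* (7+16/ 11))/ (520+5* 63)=-5859/ 9185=-0.64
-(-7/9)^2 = -49/81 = -0.60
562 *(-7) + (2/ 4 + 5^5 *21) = 123383/ 2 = 61691.50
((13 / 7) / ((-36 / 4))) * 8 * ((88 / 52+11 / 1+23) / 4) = -928 / 63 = -14.73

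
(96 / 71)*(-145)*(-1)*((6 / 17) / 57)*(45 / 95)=250560 / 435727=0.58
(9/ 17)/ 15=3/ 85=0.04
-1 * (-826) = 826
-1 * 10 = -10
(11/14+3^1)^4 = 7890481/38416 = 205.40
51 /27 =1.89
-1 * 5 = -5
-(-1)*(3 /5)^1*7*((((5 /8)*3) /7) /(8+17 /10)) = 45 /388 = 0.12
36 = 36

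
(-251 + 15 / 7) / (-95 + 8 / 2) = 134 / 49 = 2.73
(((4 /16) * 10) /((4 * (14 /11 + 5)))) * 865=47575 /552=86.19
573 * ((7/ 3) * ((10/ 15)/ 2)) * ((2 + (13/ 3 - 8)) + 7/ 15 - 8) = -61502/ 15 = -4100.13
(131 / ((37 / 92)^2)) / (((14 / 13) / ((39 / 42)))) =46846124 / 67081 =698.35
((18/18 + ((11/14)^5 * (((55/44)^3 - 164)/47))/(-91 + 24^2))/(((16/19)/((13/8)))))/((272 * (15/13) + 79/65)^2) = 163413496325689285/8423977655664596221952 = 0.00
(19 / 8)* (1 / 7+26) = 3477 / 56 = 62.09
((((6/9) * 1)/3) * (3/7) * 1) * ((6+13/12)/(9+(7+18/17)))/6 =289/43848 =0.01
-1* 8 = -8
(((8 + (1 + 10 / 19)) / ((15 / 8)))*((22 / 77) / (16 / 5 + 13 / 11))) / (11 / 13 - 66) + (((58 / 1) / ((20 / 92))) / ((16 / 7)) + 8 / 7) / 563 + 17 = 2868701447407 / 166743552360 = 17.20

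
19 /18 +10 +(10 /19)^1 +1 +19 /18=2332 /171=13.64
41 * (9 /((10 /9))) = 3321 /10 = 332.10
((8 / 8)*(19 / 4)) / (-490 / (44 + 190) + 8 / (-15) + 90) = 0.05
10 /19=0.53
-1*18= -18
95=95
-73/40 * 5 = -73/8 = -9.12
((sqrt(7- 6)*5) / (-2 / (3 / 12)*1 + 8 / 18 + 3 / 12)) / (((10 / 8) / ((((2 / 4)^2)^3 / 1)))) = -0.01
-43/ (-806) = 43/ 806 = 0.05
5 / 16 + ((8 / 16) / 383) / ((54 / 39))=17287 / 55152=0.31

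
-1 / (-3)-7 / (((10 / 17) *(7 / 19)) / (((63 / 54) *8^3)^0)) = -959 / 30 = -31.97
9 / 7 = 1.29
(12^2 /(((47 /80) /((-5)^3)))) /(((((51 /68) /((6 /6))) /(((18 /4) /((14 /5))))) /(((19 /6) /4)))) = -17100000 /329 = -51975.68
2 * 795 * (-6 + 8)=3180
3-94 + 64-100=-127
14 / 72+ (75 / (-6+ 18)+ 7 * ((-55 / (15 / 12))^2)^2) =236130106 / 9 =26236678.44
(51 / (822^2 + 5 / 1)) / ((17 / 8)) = 24 / 675689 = 0.00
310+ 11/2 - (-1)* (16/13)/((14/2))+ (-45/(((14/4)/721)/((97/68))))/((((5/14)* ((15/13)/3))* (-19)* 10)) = 604276107/734825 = 822.34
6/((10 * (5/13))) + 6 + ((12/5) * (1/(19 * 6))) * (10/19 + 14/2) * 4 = 73949/9025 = 8.19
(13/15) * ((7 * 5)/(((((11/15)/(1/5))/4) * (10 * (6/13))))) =7.17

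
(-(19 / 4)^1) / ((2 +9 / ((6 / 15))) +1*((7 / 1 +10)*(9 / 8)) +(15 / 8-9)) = -0.13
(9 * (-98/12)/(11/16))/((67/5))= -7.98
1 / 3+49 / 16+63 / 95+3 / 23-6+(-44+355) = 32427787 / 104880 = 309.19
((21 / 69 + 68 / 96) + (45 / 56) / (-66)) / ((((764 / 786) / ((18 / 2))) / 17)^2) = 102500534937897 / 4134902464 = 24789.11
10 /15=2 /3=0.67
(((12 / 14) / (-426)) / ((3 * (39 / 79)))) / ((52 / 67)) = -5293 / 3023748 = -0.00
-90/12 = -15/2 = -7.50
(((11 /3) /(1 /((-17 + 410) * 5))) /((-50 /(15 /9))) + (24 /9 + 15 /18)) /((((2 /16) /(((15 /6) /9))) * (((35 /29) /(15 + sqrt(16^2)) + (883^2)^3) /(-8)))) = 51063200 /5752513965576465886941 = 0.00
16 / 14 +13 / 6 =139 / 42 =3.31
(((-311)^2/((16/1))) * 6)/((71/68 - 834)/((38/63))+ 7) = -93722649/3550295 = -26.40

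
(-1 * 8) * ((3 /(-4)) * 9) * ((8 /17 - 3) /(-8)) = 1161 /68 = 17.07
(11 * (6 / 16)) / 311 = 33 / 2488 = 0.01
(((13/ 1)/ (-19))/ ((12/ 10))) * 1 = -65/ 114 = -0.57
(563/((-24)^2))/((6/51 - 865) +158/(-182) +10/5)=-870961/769663872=-0.00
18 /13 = 1.38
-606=-606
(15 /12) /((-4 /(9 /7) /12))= -4.82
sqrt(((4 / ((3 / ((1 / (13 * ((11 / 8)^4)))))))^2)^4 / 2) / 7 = 36028797018963968 * sqrt(2) / 744113923037185706012007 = 0.00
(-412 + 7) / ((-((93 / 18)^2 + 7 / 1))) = 14580 / 1213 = 12.02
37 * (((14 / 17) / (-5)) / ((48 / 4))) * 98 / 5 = -12691 / 1275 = -9.95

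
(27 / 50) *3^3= 14.58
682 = 682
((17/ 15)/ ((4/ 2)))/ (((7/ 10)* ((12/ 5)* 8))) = 85/ 2016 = 0.04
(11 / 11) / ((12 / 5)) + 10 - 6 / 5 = 553 / 60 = 9.22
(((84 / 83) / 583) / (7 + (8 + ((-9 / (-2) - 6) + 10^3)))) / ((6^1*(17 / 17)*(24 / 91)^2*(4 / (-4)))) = -0.00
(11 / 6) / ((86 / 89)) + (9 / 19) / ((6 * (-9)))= 1.89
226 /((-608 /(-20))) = 7.43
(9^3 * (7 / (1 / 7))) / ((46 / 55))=1964655 / 46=42709.89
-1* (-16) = 16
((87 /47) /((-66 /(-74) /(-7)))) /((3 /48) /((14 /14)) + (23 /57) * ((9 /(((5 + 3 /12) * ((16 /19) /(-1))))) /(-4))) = -420616 /7755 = -54.24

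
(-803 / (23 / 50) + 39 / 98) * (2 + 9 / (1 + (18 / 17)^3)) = -258478393721 / 24219230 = -10672.44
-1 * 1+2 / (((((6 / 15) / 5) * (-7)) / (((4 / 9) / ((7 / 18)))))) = -5.08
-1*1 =-1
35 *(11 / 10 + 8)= 637 / 2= 318.50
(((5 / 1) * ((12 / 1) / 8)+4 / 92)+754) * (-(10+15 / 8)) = -3327945 / 368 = -9043.33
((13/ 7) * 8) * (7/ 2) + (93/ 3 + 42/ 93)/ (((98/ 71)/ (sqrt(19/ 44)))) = 69225 * sqrt(209)/ 66836 + 52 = 66.97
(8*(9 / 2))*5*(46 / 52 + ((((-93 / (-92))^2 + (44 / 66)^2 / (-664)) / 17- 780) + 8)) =-5386963954045 / 38813788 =-138789.96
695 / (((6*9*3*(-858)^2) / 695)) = 483025 / 119258568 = 0.00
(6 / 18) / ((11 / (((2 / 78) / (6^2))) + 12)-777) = 1 / 44037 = 0.00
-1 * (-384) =384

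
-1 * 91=-91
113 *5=565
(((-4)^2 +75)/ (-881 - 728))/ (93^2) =-91/ 13916241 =-0.00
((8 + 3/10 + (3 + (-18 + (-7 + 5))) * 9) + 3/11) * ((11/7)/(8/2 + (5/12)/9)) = -857898/15295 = -56.09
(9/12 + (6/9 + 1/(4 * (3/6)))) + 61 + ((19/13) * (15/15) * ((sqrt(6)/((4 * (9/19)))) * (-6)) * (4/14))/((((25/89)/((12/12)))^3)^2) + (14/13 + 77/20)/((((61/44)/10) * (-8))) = -6535.09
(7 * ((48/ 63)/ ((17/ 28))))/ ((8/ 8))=448/ 51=8.78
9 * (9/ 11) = 81/ 11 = 7.36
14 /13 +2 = 40 /13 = 3.08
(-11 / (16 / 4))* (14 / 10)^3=-3773 / 500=-7.55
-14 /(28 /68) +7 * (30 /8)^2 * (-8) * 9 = -14243 /2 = -7121.50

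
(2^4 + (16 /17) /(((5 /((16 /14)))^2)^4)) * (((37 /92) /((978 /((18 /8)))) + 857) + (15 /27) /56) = 1620668988784955114317 /118191931752343750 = 13712.18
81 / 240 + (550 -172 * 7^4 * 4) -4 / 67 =-8851170191 / 5360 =-1651337.72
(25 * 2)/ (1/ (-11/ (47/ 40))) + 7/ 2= -464.59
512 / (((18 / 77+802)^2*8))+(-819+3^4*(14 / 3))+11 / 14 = -1469790420563 / 3338807486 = -440.21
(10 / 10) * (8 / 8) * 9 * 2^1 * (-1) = -18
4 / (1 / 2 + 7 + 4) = 8 / 23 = 0.35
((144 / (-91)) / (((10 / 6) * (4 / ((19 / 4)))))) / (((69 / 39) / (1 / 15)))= -171 / 4025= -0.04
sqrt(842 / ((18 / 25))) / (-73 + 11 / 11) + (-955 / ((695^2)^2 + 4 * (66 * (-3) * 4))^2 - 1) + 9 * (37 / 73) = 14153106441835874647311025 / 3973756808669303266379977 - 5 * sqrt(421) / 216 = 3.09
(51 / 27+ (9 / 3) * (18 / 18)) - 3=17 / 9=1.89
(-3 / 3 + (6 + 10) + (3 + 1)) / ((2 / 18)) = 171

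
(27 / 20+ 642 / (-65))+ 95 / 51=-88367 / 13260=-6.66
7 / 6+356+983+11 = 8107 / 6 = 1351.17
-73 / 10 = -7.30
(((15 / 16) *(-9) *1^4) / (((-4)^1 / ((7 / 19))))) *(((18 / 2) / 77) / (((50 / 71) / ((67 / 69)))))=0.13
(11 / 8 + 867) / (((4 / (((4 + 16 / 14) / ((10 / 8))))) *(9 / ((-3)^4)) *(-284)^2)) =562707 / 5645920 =0.10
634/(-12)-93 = -875/6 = -145.83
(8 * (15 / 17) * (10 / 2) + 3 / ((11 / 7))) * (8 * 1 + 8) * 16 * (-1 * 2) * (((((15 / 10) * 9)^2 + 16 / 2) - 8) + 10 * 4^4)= -9767850624 / 187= -52234495.32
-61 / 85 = -0.72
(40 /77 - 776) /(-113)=6.86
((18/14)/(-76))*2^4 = -36/133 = -0.27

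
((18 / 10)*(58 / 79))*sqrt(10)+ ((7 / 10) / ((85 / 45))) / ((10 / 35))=441 / 340+ 522*sqrt(10) / 395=5.48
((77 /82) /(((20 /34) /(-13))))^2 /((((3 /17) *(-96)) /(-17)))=432.16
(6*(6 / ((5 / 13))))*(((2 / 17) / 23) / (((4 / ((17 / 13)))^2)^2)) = 44217 / 8084960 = 0.01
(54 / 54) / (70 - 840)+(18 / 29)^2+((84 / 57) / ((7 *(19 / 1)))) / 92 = 0.38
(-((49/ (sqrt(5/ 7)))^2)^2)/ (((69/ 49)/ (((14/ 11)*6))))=-387556041628/ 6325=-61273682.47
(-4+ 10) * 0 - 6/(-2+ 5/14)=84/23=3.65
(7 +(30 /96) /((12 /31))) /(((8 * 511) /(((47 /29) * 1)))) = 70453 /22761984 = 0.00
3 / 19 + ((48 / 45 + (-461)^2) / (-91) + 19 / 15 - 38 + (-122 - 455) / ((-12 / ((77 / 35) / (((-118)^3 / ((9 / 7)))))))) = -26953337579275 / 11363209312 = -2371.98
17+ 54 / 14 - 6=104 / 7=14.86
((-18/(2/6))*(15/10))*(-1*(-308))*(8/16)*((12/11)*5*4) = -272160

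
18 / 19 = 0.95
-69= -69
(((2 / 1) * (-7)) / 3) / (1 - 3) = 2.33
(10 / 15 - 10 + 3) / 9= -19 / 27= -0.70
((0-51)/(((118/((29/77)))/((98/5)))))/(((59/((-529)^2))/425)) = -246261479205/38291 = -6431314.91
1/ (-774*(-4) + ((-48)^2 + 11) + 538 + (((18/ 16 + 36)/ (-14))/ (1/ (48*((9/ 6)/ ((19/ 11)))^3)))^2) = 147535882816/ 1902962849570073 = 0.00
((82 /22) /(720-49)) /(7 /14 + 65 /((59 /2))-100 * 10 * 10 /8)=-4838 /1086342961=-0.00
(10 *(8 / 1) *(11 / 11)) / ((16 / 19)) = 95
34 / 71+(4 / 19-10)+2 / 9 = -110342 / 12141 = -9.09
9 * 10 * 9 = 810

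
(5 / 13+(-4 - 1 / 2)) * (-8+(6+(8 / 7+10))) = -3424 / 91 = -37.63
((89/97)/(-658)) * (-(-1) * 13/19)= -1157/1212694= -0.00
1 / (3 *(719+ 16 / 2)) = 1 / 2181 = 0.00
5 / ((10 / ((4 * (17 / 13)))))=34 / 13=2.62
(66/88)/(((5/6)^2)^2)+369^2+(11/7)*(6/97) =57784025613/424375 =136162.65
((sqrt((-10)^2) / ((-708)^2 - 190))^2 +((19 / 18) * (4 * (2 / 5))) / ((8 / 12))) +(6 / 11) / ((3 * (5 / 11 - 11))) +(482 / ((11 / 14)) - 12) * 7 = 2530556280097637761 / 600697304691330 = 4212.70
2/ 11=0.18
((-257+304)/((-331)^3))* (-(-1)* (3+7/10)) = -1739/362646910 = -0.00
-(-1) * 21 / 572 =21 / 572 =0.04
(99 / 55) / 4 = 9 / 20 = 0.45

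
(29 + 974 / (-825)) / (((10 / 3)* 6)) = 22951 / 16500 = 1.39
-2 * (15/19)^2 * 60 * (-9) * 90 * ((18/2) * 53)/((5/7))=14604786000/361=40456470.91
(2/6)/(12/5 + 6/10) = 0.11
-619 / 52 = -11.90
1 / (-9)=-1 / 9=-0.11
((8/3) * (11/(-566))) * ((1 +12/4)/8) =-22/849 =-0.03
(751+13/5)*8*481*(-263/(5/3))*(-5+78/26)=22879838592/25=915193543.68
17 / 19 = 0.89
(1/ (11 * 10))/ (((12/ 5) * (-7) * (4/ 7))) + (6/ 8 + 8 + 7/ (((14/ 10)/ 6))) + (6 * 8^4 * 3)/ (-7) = -77570335/ 7392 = -10493.82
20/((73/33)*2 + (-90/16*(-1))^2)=42240/76169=0.55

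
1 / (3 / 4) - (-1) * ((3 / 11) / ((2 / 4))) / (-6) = 41 / 33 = 1.24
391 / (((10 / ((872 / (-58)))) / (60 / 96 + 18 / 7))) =-7628801 / 4060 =-1879.02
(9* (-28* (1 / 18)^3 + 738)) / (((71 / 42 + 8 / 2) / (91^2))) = 62372318099 / 6453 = 9665631.19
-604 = -604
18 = 18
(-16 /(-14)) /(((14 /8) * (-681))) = -32 /33369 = -0.00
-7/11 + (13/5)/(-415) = -14668/22825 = -0.64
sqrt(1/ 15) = sqrt(15)/ 15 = 0.26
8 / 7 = 1.14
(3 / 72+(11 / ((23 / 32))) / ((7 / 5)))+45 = 216281 / 3864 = 55.97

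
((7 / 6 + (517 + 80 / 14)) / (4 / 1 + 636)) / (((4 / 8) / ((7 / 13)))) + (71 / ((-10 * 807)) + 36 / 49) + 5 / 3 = 215433851 / 65799552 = 3.27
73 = 73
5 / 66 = 0.08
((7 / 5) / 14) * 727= 727 / 10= 72.70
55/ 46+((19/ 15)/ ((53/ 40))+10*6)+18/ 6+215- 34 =1800353/ 7314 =246.15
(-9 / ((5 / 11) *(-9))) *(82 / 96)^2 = 18491 / 11520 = 1.61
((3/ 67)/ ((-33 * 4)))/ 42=-1/ 123816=-0.00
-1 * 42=-42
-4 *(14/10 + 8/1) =-188/5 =-37.60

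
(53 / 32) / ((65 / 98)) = 2597 / 1040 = 2.50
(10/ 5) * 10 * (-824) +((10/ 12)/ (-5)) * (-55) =-98825/ 6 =-16470.83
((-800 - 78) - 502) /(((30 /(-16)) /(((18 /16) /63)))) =92 /7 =13.14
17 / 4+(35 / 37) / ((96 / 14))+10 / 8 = 10013 / 1776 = 5.64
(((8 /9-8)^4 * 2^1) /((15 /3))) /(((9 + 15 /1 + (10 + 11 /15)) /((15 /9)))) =167772160 /3418281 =49.08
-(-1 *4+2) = 2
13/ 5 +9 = 58/ 5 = 11.60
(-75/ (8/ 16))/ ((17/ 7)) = -1050/ 17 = -61.76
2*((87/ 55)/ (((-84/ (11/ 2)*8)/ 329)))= -1363/ 160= -8.52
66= 66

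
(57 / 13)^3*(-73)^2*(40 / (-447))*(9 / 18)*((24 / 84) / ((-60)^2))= -36551611 / 22914710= -1.60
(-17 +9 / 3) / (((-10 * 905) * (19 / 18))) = 126 / 85975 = 0.00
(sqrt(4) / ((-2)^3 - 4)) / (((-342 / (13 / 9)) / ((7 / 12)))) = 91 / 221616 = 0.00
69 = 69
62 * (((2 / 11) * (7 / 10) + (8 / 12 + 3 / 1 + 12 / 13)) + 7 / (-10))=534223 / 2145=249.06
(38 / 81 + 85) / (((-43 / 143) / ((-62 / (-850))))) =-20.73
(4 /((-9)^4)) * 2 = 8 /6561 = 0.00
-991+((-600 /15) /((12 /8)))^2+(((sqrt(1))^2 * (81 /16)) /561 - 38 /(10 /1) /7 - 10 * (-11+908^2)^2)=-6406250967009276007 /942480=-6797227492370.42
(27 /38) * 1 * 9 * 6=729 /19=38.37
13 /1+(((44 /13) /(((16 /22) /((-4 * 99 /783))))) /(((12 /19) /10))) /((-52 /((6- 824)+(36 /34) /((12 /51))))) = -201138679 /352872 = -570.00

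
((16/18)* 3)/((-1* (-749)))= 8/2247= 0.00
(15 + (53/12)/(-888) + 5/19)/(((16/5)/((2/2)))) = 15446165/3239424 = 4.77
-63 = -63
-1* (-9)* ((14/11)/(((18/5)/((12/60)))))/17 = 7/187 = 0.04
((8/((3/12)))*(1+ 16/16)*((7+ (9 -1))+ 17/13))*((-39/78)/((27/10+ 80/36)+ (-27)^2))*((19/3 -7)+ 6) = -3256320/858689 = -3.79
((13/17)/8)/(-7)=-13/952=-0.01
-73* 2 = -146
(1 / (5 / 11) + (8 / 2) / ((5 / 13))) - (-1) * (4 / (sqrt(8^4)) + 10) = 1813 / 80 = 22.66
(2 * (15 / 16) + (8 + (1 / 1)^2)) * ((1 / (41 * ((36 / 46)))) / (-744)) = -667 / 1464192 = -0.00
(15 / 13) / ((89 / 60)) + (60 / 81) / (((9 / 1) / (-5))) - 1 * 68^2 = -1299939224 / 281151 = -4623.63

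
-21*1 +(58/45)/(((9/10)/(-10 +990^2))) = 113688739/81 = 1403564.68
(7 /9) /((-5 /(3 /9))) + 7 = 938 /135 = 6.95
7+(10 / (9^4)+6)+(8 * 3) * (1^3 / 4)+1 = 131230 / 6561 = 20.00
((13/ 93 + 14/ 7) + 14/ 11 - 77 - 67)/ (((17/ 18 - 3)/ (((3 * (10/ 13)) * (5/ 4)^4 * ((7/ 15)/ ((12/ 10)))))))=3146084375/ 20994688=149.85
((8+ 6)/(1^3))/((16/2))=7/4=1.75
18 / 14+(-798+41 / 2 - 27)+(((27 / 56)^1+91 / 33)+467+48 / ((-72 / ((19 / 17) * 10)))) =-10694809 / 31416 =-340.43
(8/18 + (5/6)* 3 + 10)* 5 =1165/18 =64.72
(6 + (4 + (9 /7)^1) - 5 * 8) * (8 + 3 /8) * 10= -67335 /28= -2404.82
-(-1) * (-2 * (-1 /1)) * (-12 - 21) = -66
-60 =-60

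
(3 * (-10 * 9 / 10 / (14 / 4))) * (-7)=54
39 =39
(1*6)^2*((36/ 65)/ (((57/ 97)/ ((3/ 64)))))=7857/ 4940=1.59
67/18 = 3.72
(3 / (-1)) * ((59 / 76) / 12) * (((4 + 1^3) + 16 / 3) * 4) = -8.02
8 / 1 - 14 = -6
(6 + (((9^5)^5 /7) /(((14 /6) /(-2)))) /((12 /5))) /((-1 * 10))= 3589489938459262943850657 /980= 3662744835162513208010.88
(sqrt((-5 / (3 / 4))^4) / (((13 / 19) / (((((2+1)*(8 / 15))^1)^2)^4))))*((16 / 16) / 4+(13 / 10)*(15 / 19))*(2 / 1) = 13019119616 / 1828125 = 7121.57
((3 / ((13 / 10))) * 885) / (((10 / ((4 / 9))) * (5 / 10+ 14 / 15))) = 35400 / 559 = 63.33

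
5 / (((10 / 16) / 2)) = 16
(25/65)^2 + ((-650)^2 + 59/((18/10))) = 642672580/1521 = 422532.93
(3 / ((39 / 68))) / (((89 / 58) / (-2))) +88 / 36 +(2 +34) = 329330 / 10413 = 31.63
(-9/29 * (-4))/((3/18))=7.45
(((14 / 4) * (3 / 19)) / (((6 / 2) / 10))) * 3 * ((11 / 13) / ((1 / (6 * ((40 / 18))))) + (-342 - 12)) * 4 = -1871240 / 247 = -7575.87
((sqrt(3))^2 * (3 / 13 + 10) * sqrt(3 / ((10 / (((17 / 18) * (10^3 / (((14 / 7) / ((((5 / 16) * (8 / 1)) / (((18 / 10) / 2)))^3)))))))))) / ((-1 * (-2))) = 83125 * sqrt(51) / 702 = 845.63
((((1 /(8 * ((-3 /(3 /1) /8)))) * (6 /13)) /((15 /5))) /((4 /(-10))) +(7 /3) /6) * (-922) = -83441 /117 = -713.17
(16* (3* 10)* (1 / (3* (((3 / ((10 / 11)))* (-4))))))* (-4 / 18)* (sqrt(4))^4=12800 / 297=43.10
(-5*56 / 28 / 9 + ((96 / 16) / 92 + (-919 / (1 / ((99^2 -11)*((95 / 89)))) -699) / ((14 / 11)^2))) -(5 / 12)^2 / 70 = -1924461337901 / 324576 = -5929154.77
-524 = -524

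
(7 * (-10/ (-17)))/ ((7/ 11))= 110/ 17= 6.47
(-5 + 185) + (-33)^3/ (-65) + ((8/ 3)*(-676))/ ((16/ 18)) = -1295.12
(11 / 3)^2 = 121 / 9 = 13.44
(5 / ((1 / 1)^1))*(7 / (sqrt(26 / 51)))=35*sqrt(1326) / 26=49.02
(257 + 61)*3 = 954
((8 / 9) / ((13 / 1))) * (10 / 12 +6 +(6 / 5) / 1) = 964 / 1755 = 0.55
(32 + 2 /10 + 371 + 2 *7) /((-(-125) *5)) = 2086 /3125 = 0.67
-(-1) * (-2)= -2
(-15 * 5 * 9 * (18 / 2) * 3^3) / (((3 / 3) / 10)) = -1640250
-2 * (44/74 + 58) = -4336/37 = -117.19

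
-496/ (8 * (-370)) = 31/ 185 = 0.17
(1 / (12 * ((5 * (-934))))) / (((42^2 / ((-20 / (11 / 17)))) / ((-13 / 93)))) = -221 / 5056410744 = -0.00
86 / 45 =1.91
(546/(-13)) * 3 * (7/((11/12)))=-10584/11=-962.18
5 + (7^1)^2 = 54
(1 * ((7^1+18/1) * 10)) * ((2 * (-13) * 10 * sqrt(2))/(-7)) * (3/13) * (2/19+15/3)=1455000 * sqrt(2)/133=15471.28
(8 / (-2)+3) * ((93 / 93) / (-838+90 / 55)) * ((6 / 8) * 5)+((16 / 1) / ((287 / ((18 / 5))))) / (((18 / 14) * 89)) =167521 / 26856640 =0.01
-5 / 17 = -0.29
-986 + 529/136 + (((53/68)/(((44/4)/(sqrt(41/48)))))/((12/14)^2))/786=-133567/136 + 2597* sqrt(123)/253984896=-982.11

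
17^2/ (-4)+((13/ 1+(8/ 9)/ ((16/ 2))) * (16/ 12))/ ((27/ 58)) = -101177/ 2916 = -34.70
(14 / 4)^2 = 49 / 4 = 12.25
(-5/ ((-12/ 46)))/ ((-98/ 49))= -115/ 12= -9.58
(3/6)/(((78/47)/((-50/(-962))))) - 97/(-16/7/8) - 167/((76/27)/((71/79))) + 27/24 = 64721083123/225258072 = 287.32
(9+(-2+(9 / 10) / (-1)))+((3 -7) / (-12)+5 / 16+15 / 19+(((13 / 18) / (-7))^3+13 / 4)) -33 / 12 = 3053573279 / 380071440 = 8.03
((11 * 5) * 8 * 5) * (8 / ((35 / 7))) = 3520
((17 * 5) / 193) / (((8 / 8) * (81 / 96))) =2720 / 5211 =0.52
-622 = -622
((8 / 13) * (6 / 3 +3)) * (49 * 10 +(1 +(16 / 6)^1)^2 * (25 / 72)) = 1602725 / 1053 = 1522.06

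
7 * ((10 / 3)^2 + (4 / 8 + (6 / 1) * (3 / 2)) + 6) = 3353 / 18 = 186.28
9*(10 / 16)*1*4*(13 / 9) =65 / 2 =32.50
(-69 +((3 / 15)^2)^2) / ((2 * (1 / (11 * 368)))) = -87282976 / 625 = -139652.76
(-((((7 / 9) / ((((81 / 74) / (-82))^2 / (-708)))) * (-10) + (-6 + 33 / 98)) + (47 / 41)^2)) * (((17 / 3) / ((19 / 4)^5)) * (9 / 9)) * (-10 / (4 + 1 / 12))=34887816460023461416960 / 196706708207797977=177359.57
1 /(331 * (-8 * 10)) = -1 /26480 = -0.00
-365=-365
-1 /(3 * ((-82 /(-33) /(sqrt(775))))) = -3.73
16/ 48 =0.33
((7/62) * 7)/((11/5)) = 0.36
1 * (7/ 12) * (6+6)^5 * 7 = 1016064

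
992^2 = 984064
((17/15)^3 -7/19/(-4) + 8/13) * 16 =28852676/833625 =34.61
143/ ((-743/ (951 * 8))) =-1087944/ 743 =-1464.26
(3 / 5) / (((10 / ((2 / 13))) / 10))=0.09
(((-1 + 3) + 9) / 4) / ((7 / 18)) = 99 / 14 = 7.07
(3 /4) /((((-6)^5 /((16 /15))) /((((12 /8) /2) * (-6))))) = 1 /2160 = 0.00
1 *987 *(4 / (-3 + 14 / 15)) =-59220 / 31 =-1910.32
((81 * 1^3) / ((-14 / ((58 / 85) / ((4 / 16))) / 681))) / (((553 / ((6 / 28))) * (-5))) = 9598014 / 11516225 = 0.83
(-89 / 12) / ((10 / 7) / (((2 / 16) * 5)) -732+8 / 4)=623 / 61128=0.01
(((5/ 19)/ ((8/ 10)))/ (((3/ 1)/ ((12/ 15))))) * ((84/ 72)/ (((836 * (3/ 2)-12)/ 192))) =560/ 35397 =0.02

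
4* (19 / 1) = 76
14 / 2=7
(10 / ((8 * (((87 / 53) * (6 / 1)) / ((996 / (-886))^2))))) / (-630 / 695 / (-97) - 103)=-24614362555 / 15805920757366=-0.00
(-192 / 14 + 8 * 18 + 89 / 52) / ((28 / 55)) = 2642585 / 10192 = 259.28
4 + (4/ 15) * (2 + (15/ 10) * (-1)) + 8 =182/ 15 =12.13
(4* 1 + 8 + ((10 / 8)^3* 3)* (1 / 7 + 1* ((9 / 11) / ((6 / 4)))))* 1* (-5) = -395055 / 4928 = -80.17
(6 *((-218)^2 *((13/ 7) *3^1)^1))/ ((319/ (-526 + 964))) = 4870829808/ 2233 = 2181294.14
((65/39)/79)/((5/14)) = 14/237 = 0.06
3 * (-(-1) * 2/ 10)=3/ 5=0.60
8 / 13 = 0.62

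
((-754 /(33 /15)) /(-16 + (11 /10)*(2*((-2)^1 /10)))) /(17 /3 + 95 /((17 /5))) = 0.62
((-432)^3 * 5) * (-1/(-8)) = -50388480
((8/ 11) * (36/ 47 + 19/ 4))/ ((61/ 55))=170/ 47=3.62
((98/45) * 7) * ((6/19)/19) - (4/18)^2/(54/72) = 82252/438615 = 0.19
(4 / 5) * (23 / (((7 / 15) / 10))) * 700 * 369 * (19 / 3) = 645012000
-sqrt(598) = -24.45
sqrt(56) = 2*sqrt(14) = 7.48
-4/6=-2/3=-0.67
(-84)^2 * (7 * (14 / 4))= 172872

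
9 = 9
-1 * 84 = -84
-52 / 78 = -2 / 3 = -0.67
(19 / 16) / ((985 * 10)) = 19 / 157600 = 0.00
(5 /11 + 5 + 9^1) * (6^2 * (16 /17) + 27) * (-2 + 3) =164565 /187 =880.03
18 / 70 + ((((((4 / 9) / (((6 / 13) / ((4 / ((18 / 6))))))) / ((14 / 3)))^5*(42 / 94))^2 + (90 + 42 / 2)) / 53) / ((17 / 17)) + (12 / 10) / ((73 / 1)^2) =967498049862117426699107503748 / 411402344490782595292316137065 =2.35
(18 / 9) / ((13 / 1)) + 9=119 / 13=9.15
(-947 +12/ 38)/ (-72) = 17987/ 1368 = 13.15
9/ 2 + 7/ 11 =113/ 22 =5.14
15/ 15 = 1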